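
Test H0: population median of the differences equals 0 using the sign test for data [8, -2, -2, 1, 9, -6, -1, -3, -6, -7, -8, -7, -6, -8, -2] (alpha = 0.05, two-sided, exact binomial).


Step 1: Discard zero differences. Original n = 15; n_eff = number of nonzero differences = 15.
Nonzero differences (with sign): +8, -2, -2, +1, +9, -6, -1, -3, -6, -7, -8, -7, -6, -8, -2
Step 2: Count signs: positive = 3, negative = 12.
Step 3: Under H0: P(positive) = 0.5, so the number of positives S ~ Bin(15, 0.5).
Step 4: Two-sided exact p-value = sum of Bin(15,0.5) probabilities at or below the observed probability = 0.035156.
Step 5: alpha = 0.05. reject H0.

n_eff = 15, pos = 3, neg = 12, p = 0.035156, reject H0.


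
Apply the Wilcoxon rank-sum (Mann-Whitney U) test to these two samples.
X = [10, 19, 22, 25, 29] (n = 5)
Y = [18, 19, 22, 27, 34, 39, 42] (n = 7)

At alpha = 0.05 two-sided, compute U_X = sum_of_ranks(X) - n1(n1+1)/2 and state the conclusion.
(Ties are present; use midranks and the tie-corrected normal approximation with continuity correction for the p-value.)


Step 1: Combine and sort all 12 observations; assign midranks.
sorted (value, group): (10,X), (18,Y), (19,X), (19,Y), (22,X), (22,Y), (25,X), (27,Y), (29,X), (34,Y), (39,Y), (42,Y)
ranks: 10->1, 18->2, 19->3.5, 19->3.5, 22->5.5, 22->5.5, 25->7, 27->8, 29->9, 34->10, 39->11, 42->12
Step 2: Rank sum for X: R1 = 1 + 3.5 + 5.5 + 7 + 9 = 26.
Step 3: U_X = R1 - n1(n1+1)/2 = 26 - 5*6/2 = 26 - 15 = 11.
       U_Y = n1*n2 - U_X = 35 - 11 = 24.
Step 4: Ties are present, so use the tie-corrected normal approximation (with continuity correction) for the p-value.
Step 5: p-value = 0.328162; compare to alpha = 0.05. fail to reject H0.

U_X = 11, p = 0.328162, fail to reject H0 at alpha = 0.05.


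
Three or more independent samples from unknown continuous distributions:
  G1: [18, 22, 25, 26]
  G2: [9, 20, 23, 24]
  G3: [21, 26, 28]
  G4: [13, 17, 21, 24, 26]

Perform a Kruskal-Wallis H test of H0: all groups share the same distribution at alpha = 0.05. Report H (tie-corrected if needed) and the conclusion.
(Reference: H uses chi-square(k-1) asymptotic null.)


Step 1: Combine all N = 16 observations and assign midranks.
sorted (value, group, rank): (9,G2,1), (13,G4,2), (17,G4,3), (18,G1,4), (20,G2,5), (21,G3,6.5), (21,G4,6.5), (22,G1,8), (23,G2,9), (24,G2,10.5), (24,G4,10.5), (25,G1,12), (26,G1,14), (26,G3,14), (26,G4,14), (28,G3,16)
Step 2: Sum ranks within each group.
R_1 = 38 (n_1 = 4)
R_2 = 25.5 (n_2 = 4)
R_3 = 36.5 (n_3 = 3)
R_4 = 36 (n_4 = 5)
Step 3: H = 12/(N(N+1)) * sum(R_i^2/n_i) - 3(N+1)
     = 12/(16*17) * (38^2/4 + 25.5^2/4 + 36.5^2/3 + 36^2/5) - 3*17
     = 0.044118 * 1226.85 - 51
     = 3.125551.
Step 4: Ties present; correction factor C = 1 - 36/(16^3 - 16) = 0.991176. Corrected H = 3.125551 / 0.991176 = 3.153375.
Step 5: Under H0, H ~ chi^2(3); p-value = 0.368577.
Step 6: alpha = 0.05. fail to reject H0.

H = 3.1534, df = 3, p = 0.368577, fail to reject H0.


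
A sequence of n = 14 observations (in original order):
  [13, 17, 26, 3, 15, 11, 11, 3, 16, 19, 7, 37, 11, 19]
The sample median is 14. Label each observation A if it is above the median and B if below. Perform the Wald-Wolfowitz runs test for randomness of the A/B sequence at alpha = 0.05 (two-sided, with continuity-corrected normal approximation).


Step 1: Compute median = 14; label A = above, B = below.
Labels in order: BAABABBBAABABA  (n_A = 7, n_B = 7)
Step 2: Count runs R = 10.
Step 3: Under H0 (random ordering), E[R] = 2*n_A*n_B/(n_A+n_B) + 1 = 2*7*7/14 + 1 = 8.0000.
        Var[R] = 2*n_A*n_B*(2*n_A*n_B - n_A - n_B) / ((n_A+n_B)^2 * (n_A+n_B-1)) = 8232/2548 = 3.2308.
        SD[R] = 1.7974.
Step 4: Continuity-corrected z = (R - 0.5 - E[R]) / SD[R] = (10 - 0.5 - 8.0000) / 1.7974 = 0.8345.
Step 5: Two-sided p-value via normal approximation = 2*(1 - Phi(|z|)) = 0.403986.
Step 6: alpha = 0.05. fail to reject H0.

R = 10, z = 0.8345, p = 0.403986, fail to reject H0.


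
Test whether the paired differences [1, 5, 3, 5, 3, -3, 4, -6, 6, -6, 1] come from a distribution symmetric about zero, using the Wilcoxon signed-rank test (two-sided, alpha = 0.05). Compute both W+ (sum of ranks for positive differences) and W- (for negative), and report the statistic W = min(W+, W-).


Step 1: Drop any zero differences (none here) and take |d_i|.
|d| = [1, 5, 3, 5, 3, 3, 4, 6, 6, 6, 1]
Step 2: Midrank |d_i| (ties get averaged ranks).
ranks: |1|->1.5, |5|->7.5, |3|->4, |5|->7.5, |3|->4, |3|->4, |4|->6, |6|->10, |6|->10, |6|->10, |1|->1.5
Step 3: Attach original signs; sum ranks with positive sign and with negative sign.
W+ = 1.5 + 7.5 + 4 + 7.5 + 4 + 6 + 10 + 1.5 = 42
W- = 4 + 10 + 10 = 24
(Check: W+ + W- = 66 should equal n(n+1)/2 = 66.)
Step 4: Test statistic W = min(W+, W-) = 24.
Step 5: Ties in |d|, so use the tie-corrected normal approximation.
        E[W] = n(n+1)/4 = 11*12/4 = 33.
        Tie groups: |d|=1 (t=2), |d|=3 (t=3), |d|=5 (t=2), |d|=6 (t=3); sum(t^3 - t) = 60.
        Var[W] = n(n+1)(2n+1)/24 - sum(t^3-t)/48 = 3036/24 - 60/48 = 125.25.
        z = (W - E[W]) / sqrt(Var[W]) = (24 - 33) / 11.1915 = -0.8042.
        Two-sided p = 2*Phi(z) = 0.421293.
Step 6: alpha = 0.05. fail to reject H0.

W+ = 42, W- = 24, W = min = 24, p = 0.421293, fail to reject H0.


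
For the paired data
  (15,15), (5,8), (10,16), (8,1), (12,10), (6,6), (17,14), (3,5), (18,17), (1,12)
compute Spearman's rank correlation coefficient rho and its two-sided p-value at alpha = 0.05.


Step 1: Rank x and y separately (midranks; no ties here).
rank(x): 15->8, 5->3, 10->6, 8->5, 12->7, 6->4, 17->9, 3->2, 18->10, 1->1
rank(y): 15->8, 8->4, 16->9, 1->1, 10->5, 6->3, 14->7, 5->2, 17->10, 12->6
Step 2: d_i = R_x(i) - R_y(i); compute d_i^2.
  (8-8)^2=0, (3-4)^2=1, (6-9)^2=9, (5-1)^2=16, (7-5)^2=4, (4-3)^2=1, (9-7)^2=4, (2-2)^2=0, (10-10)^2=0, (1-6)^2=25
sum(d^2) = 60.
Step 3: rho = 1 - 6*60 / (10*(10^2 - 1)) = 1 - 360/990 = 0.636364.
Step 4: Under H0, t = rho * sqrt((n-2)/(1-rho^2)) = 2.3333 ~ t(8).
Step 5: Two-sided p-value from the t-distribution with 8 df = 0.047912.
Step 6: alpha = 0.05. reject H0.

rho = 0.6364, p = 0.047912, reject H0 at alpha = 0.05.


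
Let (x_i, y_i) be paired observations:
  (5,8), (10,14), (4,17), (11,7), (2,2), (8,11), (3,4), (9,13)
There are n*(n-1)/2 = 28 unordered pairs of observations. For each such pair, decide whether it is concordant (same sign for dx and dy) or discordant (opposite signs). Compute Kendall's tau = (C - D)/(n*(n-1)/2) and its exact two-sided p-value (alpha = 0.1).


Step 1: Enumerate the 28 unordered pairs (i,j) with i<j and classify each by sign(x_j-x_i) * sign(y_j-y_i).
  (1,2):dx=+5,dy=+6->C; (1,3):dx=-1,dy=+9->D; (1,4):dx=+6,dy=-1->D; (1,5):dx=-3,dy=-6->C
  (1,6):dx=+3,dy=+3->C; (1,7):dx=-2,dy=-4->C; (1,8):dx=+4,dy=+5->C; (2,3):dx=-6,dy=+3->D
  (2,4):dx=+1,dy=-7->D; (2,5):dx=-8,dy=-12->C; (2,6):dx=-2,dy=-3->C; (2,7):dx=-7,dy=-10->C
  (2,8):dx=-1,dy=-1->C; (3,4):dx=+7,dy=-10->D; (3,5):dx=-2,dy=-15->C; (3,6):dx=+4,dy=-6->D
  (3,7):dx=-1,dy=-13->C; (3,8):dx=+5,dy=-4->D; (4,5):dx=-9,dy=-5->C; (4,6):dx=-3,dy=+4->D
  (4,7):dx=-8,dy=-3->C; (4,8):dx=-2,dy=+6->D; (5,6):dx=+6,dy=+9->C; (5,7):dx=+1,dy=+2->C
  (5,8):dx=+7,dy=+11->C; (6,7):dx=-5,dy=-7->C; (6,8):dx=+1,dy=+2->C; (7,8):dx=+6,dy=+9->C
Step 2: C = 19, D = 9, total pairs = 28.
Step 3: tau = (C - D)/(n(n-1)/2) = (19 - 9)/28 = 0.357143.
Step 4: Exact two-sided p-value (enumerate n! = 40320 permutations of y under H0): p = 0.275099.
Step 5: alpha = 0.1. fail to reject H0.

tau_b = 0.3571 (C=19, D=9), p = 0.275099, fail to reject H0.


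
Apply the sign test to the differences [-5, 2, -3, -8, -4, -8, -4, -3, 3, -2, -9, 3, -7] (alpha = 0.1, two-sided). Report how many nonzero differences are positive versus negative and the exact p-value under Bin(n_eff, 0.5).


Step 1: Discard zero differences. Original n = 13; n_eff = number of nonzero differences = 13.
Nonzero differences (with sign): -5, +2, -3, -8, -4, -8, -4, -3, +3, -2, -9, +3, -7
Step 2: Count signs: positive = 3, negative = 10.
Step 3: Under H0: P(positive) = 0.5, so the number of positives S ~ Bin(13, 0.5).
Step 4: Two-sided exact p-value = sum of Bin(13,0.5) probabilities at or below the observed probability = 0.092285.
Step 5: alpha = 0.1. reject H0.

n_eff = 13, pos = 3, neg = 10, p = 0.092285, reject H0.


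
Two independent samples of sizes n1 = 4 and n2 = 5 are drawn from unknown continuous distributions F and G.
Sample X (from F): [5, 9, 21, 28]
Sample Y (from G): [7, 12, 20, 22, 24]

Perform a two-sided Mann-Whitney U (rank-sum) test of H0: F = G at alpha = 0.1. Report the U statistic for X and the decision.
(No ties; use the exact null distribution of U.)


Step 1: Combine and sort all 9 observations; assign midranks.
sorted (value, group): (5,X), (7,Y), (9,X), (12,Y), (20,Y), (21,X), (22,Y), (24,Y), (28,X)
ranks: 5->1, 7->2, 9->3, 12->4, 20->5, 21->6, 22->7, 24->8, 28->9
Step 2: Rank sum for X: R1 = 1 + 3 + 6 + 9 = 19.
Step 3: U_X = R1 - n1(n1+1)/2 = 19 - 4*5/2 = 19 - 10 = 9.
       U_Y = n1*n2 - U_X = 20 - 9 = 11.
Step 4: No ties, so the exact null distribution of U (based on enumerating the C(9,4) = 126 equally likely rank assignments) gives the two-sided p-value.
Step 5: p-value = 0.904762; compare to alpha = 0.1. fail to reject H0.

U_X = 9, p = 0.904762, fail to reject H0 at alpha = 0.1.


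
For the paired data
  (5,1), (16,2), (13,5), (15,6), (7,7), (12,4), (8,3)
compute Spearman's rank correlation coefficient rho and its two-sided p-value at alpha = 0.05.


Step 1: Rank x and y separately (midranks; no ties here).
rank(x): 5->1, 16->7, 13->5, 15->6, 7->2, 12->4, 8->3
rank(y): 1->1, 2->2, 5->5, 6->6, 7->7, 4->4, 3->3
Step 2: d_i = R_x(i) - R_y(i); compute d_i^2.
  (1-1)^2=0, (7-2)^2=25, (5-5)^2=0, (6-6)^2=0, (2-7)^2=25, (4-4)^2=0, (3-3)^2=0
sum(d^2) = 50.
Step 3: rho = 1 - 6*50 / (7*(7^2 - 1)) = 1 - 300/336 = 0.107143.
Step 4: Under H0, t = rho * sqrt((n-2)/(1-rho^2)) = 0.2410 ~ t(5).
Step 5: Two-sided p-value from the t-distribution with 5 df = 0.819151.
Step 6: alpha = 0.05. fail to reject H0.

rho = 0.1071, p = 0.819151, fail to reject H0 at alpha = 0.05.


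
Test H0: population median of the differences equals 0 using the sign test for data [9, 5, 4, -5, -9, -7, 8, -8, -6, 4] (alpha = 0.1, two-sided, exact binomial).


Step 1: Discard zero differences. Original n = 10; n_eff = number of nonzero differences = 10.
Nonzero differences (with sign): +9, +5, +4, -5, -9, -7, +8, -8, -6, +4
Step 2: Count signs: positive = 5, negative = 5.
Step 3: Under H0: P(positive) = 0.5, so the number of positives S ~ Bin(10, 0.5).
Step 4: Two-sided exact p-value = sum of Bin(10,0.5) probabilities at or below the observed probability = 1.000000.
Step 5: alpha = 0.1. fail to reject H0.

n_eff = 10, pos = 5, neg = 5, p = 1.000000, fail to reject H0.


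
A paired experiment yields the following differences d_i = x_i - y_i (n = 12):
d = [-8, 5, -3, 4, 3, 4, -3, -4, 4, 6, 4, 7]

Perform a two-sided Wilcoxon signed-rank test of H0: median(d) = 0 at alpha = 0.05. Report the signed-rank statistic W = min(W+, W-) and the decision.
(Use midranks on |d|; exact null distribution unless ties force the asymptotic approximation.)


Step 1: Drop any zero differences (none here) and take |d_i|.
|d| = [8, 5, 3, 4, 3, 4, 3, 4, 4, 6, 4, 7]
Step 2: Midrank |d_i| (ties get averaged ranks).
ranks: |8|->12, |5|->9, |3|->2, |4|->6, |3|->2, |4|->6, |3|->2, |4|->6, |4|->6, |6|->10, |4|->6, |7|->11
Step 3: Attach original signs; sum ranks with positive sign and with negative sign.
W+ = 9 + 6 + 2 + 6 + 6 + 10 + 6 + 11 = 56
W- = 12 + 2 + 2 + 6 = 22
(Check: W+ + W- = 78 should equal n(n+1)/2 = 78.)
Step 4: Test statistic W = min(W+, W-) = 22.
Step 5: Ties in |d|, so use the tie-corrected normal approximation.
        E[W] = n(n+1)/4 = 12*13/4 = 39.
        Tie groups: |d|=3 (t=3), |d|=4 (t=5); sum(t^3 - t) = 144.
        Var[W] = n(n+1)(2n+1)/24 - sum(t^3-t)/48 = 3900/24 - 144/48 = 159.5.
        z = (W - E[W]) / sqrt(Var[W]) = (22 - 39) / 12.6293 = -1.3461.
        Two-sided p = 2*Phi(z) = 0.178279.
Step 6: alpha = 0.05. fail to reject H0.

W+ = 56, W- = 22, W = min = 22, p = 0.178279, fail to reject H0.


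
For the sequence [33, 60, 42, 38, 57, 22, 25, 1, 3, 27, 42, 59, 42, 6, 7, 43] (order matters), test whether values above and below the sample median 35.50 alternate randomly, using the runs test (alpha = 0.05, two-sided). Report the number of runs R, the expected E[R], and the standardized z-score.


Step 1: Compute median = 35.50; label A = above, B = below.
Labels in order: BAAAABBBBBAAABBA  (n_A = 8, n_B = 8)
Step 2: Count runs R = 6.
Step 3: Under H0 (random ordering), E[R] = 2*n_A*n_B/(n_A+n_B) + 1 = 2*8*8/16 + 1 = 9.0000.
        Var[R] = 2*n_A*n_B*(2*n_A*n_B - n_A - n_B) / ((n_A+n_B)^2 * (n_A+n_B-1)) = 14336/3840 = 3.7333.
        SD[R] = 1.9322.
Step 4: Continuity-corrected z = (R + 0.5 - E[R]) / SD[R] = (6 + 0.5 - 9.0000) / 1.9322 = -1.2939.
Step 5: Two-sided p-value via normal approximation = 2*(1 - Phi(|z|)) = 0.195709.
Step 6: alpha = 0.05. fail to reject H0.

R = 6, z = -1.2939, p = 0.195709, fail to reject H0.


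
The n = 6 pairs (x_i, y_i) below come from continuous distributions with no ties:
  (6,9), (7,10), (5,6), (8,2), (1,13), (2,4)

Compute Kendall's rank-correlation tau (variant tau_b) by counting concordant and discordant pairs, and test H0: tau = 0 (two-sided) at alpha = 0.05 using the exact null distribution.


Step 1: Enumerate the 15 unordered pairs (i,j) with i<j and classify each by sign(x_j-x_i) * sign(y_j-y_i).
  (1,2):dx=+1,dy=+1->C; (1,3):dx=-1,dy=-3->C; (1,4):dx=+2,dy=-7->D; (1,5):dx=-5,dy=+4->D
  (1,6):dx=-4,dy=-5->C; (2,3):dx=-2,dy=-4->C; (2,4):dx=+1,dy=-8->D; (2,5):dx=-6,dy=+3->D
  (2,6):dx=-5,dy=-6->C; (3,4):dx=+3,dy=-4->D; (3,5):dx=-4,dy=+7->D; (3,6):dx=-3,dy=-2->C
  (4,5):dx=-7,dy=+11->D; (4,6):dx=-6,dy=+2->D; (5,6):dx=+1,dy=-9->D
Step 2: C = 6, D = 9, total pairs = 15.
Step 3: tau = (C - D)/(n(n-1)/2) = (6 - 9)/15 = -0.200000.
Step 4: Exact two-sided p-value (enumerate n! = 720 permutations of y under H0): p = 0.719444.
Step 5: alpha = 0.05. fail to reject H0.

tau_b = -0.2000 (C=6, D=9), p = 0.719444, fail to reject H0.


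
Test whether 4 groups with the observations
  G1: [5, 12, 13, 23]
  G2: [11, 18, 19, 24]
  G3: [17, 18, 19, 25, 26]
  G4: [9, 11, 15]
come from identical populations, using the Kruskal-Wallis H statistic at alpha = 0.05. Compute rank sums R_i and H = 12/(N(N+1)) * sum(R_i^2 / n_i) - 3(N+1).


Step 1: Combine all N = 16 observations and assign midranks.
sorted (value, group, rank): (5,G1,1), (9,G4,2), (11,G2,3.5), (11,G4,3.5), (12,G1,5), (13,G1,6), (15,G4,7), (17,G3,8), (18,G2,9.5), (18,G3,9.5), (19,G2,11.5), (19,G3,11.5), (23,G1,13), (24,G2,14), (25,G3,15), (26,G3,16)
Step 2: Sum ranks within each group.
R_1 = 25 (n_1 = 4)
R_2 = 38.5 (n_2 = 4)
R_3 = 60 (n_3 = 5)
R_4 = 12.5 (n_4 = 3)
Step 3: H = 12/(N(N+1)) * sum(R_i^2/n_i) - 3(N+1)
     = 12/(16*17) * (25^2/4 + 38.5^2/4 + 60^2/5 + 12.5^2/3) - 3*17
     = 0.044118 * 1298.9 - 51
     = 6.304228.
Step 4: Ties present; correction factor C = 1 - 18/(16^3 - 16) = 0.995588. Corrected H = 6.304228 / 0.995588 = 6.332164.
Step 5: Under H0, H ~ chi^2(3); p-value = 0.096522.
Step 6: alpha = 0.05. fail to reject H0.

H = 6.3322, df = 3, p = 0.096522, fail to reject H0.


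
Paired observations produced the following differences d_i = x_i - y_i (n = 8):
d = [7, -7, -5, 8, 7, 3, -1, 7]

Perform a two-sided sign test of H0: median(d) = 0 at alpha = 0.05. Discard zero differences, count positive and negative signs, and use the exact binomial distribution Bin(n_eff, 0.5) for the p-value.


Step 1: Discard zero differences. Original n = 8; n_eff = number of nonzero differences = 8.
Nonzero differences (with sign): +7, -7, -5, +8, +7, +3, -1, +7
Step 2: Count signs: positive = 5, negative = 3.
Step 3: Under H0: P(positive) = 0.5, so the number of positives S ~ Bin(8, 0.5).
Step 4: Two-sided exact p-value = sum of Bin(8,0.5) probabilities at or below the observed probability = 0.726562.
Step 5: alpha = 0.05. fail to reject H0.

n_eff = 8, pos = 5, neg = 3, p = 0.726562, fail to reject H0.


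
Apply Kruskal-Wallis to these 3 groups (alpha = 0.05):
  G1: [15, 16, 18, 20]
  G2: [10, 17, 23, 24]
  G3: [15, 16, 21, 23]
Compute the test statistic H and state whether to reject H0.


Step 1: Combine all N = 12 observations and assign midranks.
sorted (value, group, rank): (10,G2,1), (15,G1,2.5), (15,G3,2.5), (16,G1,4.5), (16,G3,4.5), (17,G2,6), (18,G1,7), (20,G1,8), (21,G3,9), (23,G2,10.5), (23,G3,10.5), (24,G2,12)
Step 2: Sum ranks within each group.
R_1 = 22 (n_1 = 4)
R_2 = 29.5 (n_2 = 4)
R_3 = 26.5 (n_3 = 4)
Step 3: H = 12/(N(N+1)) * sum(R_i^2/n_i) - 3(N+1)
     = 12/(12*13) * (22^2/4 + 29.5^2/4 + 26.5^2/4) - 3*13
     = 0.076923 * 514.125 - 39
     = 0.548077.
Step 4: Ties present; correction factor C = 1 - 18/(12^3 - 12) = 0.989510. Corrected H = 0.548077 / 0.989510 = 0.553887.
Step 5: Under H0, H ~ chi^2(2); p-value = 0.758097.
Step 6: alpha = 0.05. fail to reject H0.

H = 0.5539, df = 2, p = 0.758097, fail to reject H0.


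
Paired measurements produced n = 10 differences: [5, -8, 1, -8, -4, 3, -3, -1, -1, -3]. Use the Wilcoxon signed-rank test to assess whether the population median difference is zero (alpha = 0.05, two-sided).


Step 1: Drop any zero differences (none here) and take |d_i|.
|d| = [5, 8, 1, 8, 4, 3, 3, 1, 1, 3]
Step 2: Midrank |d_i| (ties get averaged ranks).
ranks: |5|->8, |8|->9.5, |1|->2, |8|->9.5, |4|->7, |3|->5, |3|->5, |1|->2, |1|->2, |3|->5
Step 3: Attach original signs; sum ranks with positive sign and with negative sign.
W+ = 8 + 2 + 5 = 15
W- = 9.5 + 9.5 + 7 + 5 + 2 + 2 + 5 = 40
(Check: W+ + W- = 55 should equal n(n+1)/2 = 55.)
Step 4: Test statistic W = min(W+, W-) = 15.
Step 5: Ties in |d|, so use the tie-corrected normal approximation.
        E[W] = n(n+1)/4 = 10*11/4 = 27.5.
        Tie groups: |d|=1 (t=3), |d|=3 (t=3), |d|=8 (t=2); sum(t^3 - t) = 54.
        Var[W] = n(n+1)(2n+1)/24 - sum(t^3-t)/48 = 2310/24 - 54/48 = 95.125.
        z = (W - E[W]) / sqrt(Var[W]) = (15 - 27.5) / 9.7532 = -1.2816.
        Two-sided p = 2*Phi(z) = 0.199972.
Step 6: alpha = 0.05. fail to reject H0.

W+ = 15, W- = 40, W = min = 15, p = 0.199972, fail to reject H0.


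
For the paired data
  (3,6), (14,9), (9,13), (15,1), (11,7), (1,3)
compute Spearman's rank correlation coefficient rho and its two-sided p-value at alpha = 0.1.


Step 1: Rank x and y separately (midranks; no ties here).
rank(x): 3->2, 14->5, 9->3, 15->6, 11->4, 1->1
rank(y): 6->3, 9->5, 13->6, 1->1, 7->4, 3->2
Step 2: d_i = R_x(i) - R_y(i); compute d_i^2.
  (2-3)^2=1, (5-5)^2=0, (3-6)^2=9, (6-1)^2=25, (4-4)^2=0, (1-2)^2=1
sum(d^2) = 36.
Step 3: rho = 1 - 6*36 / (6*(6^2 - 1)) = 1 - 216/210 = -0.028571.
Step 4: Under H0, t = rho * sqrt((n-2)/(1-rho^2)) = -0.0572 ~ t(4).
Step 5: Two-sided p-value from the t-distribution with 4 df = 0.957155.
Step 6: alpha = 0.1. fail to reject H0.

rho = -0.0286, p = 0.957155, fail to reject H0 at alpha = 0.1.


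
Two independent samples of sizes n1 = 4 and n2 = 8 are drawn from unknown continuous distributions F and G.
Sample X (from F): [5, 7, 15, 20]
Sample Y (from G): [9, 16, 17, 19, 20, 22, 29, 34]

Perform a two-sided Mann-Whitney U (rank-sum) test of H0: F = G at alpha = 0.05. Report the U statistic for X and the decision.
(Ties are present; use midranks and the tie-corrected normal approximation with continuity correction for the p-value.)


Step 1: Combine and sort all 12 observations; assign midranks.
sorted (value, group): (5,X), (7,X), (9,Y), (15,X), (16,Y), (17,Y), (19,Y), (20,X), (20,Y), (22,Y), (29,Y), (34,Y)
ranks: 5->1, 7->2, 9->3, 15->4, 16->5, 17->6, 19->7, 20->8.5, 20->8.5, 22->10, 29->11, 34->12
Step 2: Rank sum for X: R1 = 1 + 2 + 4 + 8.5 = 15.5.
Step 3: U_X = R1 - n1(n1+1)/2 = 15.5 - 4*5/2 = 15.5 - 10 = 5.5.
       U_Y = n1*n2 - U_X = 32 - 5.5 = 26.5.
Step 4: Ties are present, so use the tie-corrected normal approximation (with continuity correction) for the p-value.
Step 5: p-value = 0.088869; compare to alpha = 0.05. fail to reject H0.

U_X = 5.5, p = 0.088869, fail to reject H0 at alpha = 0.05.


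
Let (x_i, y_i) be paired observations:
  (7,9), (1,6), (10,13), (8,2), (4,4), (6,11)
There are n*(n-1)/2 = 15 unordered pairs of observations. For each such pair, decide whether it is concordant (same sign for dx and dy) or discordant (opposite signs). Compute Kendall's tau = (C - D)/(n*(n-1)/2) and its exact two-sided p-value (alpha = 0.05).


Step 1: Enumerate the 15 unordered pairs (i,j) with i<j and classify each by sign(x_j-x_i) * sign(y_j-y_i).
  (1,2):dx=-6,dy=-3->C; (1,3):dx=+3,dy=+4->C; (1,4):dx=+1,dy=-7->D; (1,5):dx=-3,dy=-5->C
  (1,6):dx=-1,dy=+2->D; (2,3):dx=+9,dy=+7->C; (2,4):dx=+7,dy=-4->D; (2,5):dx=+3,dy=-2->D
  (2,6):dx=+5,dy=+5->C; (3,4):dx=-2,dy=-11->C; (3,5):dx=-6,dy=-9->C; (3,6):dx=-4,dy=-2->C
  (4,5):dx=-4,dy=+2->D; (4,6):dx=-2,dy=+9->D; (5,6):dx=+2,dy=+7->C
Step 2: C = 9, D = 6, total pairs = 15.
Step 3: tau = (C - D)/(n(n-1)/2) = (9 - 6)/15 = 0.200000.
Step 4: Exact two-sided p-value (enumerate n! = 720 permutations of y under H0): p = 0.719444.
Step 5: alpha = 0.05. fail to reject H0.

tau_b = 0.2000 (C=9, D=6), p = 0.719444, fail to reject H0.


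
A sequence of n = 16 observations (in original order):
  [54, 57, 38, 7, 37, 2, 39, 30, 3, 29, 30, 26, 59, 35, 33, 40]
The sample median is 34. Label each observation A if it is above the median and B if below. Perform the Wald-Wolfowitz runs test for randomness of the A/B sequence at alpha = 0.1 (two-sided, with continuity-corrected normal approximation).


Step 1: Compute median = 34; label A = above, B = below.
Labels in order: AAABABABBBBBAABA  (n_A = 8, n_B = 8)
Step 2: Count runs R = 9.
Step 3: Under H0 (random ordering), E[R] = 2*n_A*n_B/(n_A+n_B) + 1 = 2*8*8/16 + 1 = 9.0000.
        Var[R] = 2*n_A*n_B*(2*n_A*n_B - n_A - n_B) / ((n_A+n_B)^2 * (n_A+n_B-1)) = 14336/3840 = 3.7333.
        SD[R] = 1.9322.
Step 4: R = E[R], so z = 0 with no continuity correction.
Step 5: Two-sided p-value via normal approximation = 2*(1 - Phi(|z|)) = 1.000000.
Step 6: alpha = 0.1. fail to reject H0.

R = 9, z = 0.0000, p = 1.000000, fail to reject H0.


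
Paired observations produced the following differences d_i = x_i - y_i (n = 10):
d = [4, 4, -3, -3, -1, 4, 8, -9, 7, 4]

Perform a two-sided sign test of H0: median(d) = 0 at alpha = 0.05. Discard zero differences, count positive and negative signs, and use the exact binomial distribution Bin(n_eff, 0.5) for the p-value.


Step 1: Discard zero differences. Original n = 10; n_eff = number of nonzero differences = 10.
Nonzero differences (with sign): +4, +4, -3, -3, -1, +4, +8, -9, +7, +4
Step 2: Count signs: positive = 6, negative = 4.
Step 3: Under H0: P(positive) = 0.5, so the number of positives S ~ Bin(10, 0.5).
Step 4: Two-sided exact p-value = sum of Bin(10,0.5) probabilities at or below the observed probability = 0.753906.
Step 5: alpha = 0.05. fail to reject H0.

n_eff = 10, pos = 6, neg = 4, p = 0.753906, fail to reject H0.


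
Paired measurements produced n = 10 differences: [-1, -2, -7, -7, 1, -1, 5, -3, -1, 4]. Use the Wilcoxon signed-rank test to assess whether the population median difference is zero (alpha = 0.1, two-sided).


Step 1: Drop any zero differences (none here) and take |d_i|.
|d| = [1, 2, 7, 7, 1, 1, 5, 3, 1, 4]
Step 2: Midrank |d_i| (ties get averaged ranks).
ranks: |1|->2.5, |2|->5, |7|->9.5, |7|->9.5, |1|->2.5, |1|->2.5, |5|->8, |3|->6, |1|->2.5, |4|->7
Step 3: Attach original signs; sum ranks with positive sign and with negative sign.
W+ = 2.5 + 8 + 7 = 17.5
W- = 2.5 + 5 + 9.5 + 9.5 + 2.5 + 6 + 2.5 = 37.5
(Check: W+ + W- = 55 should equal n(n+1)/2 = 55.)
Step 4: Test statistic W = min(W+, W-) = 17.5.
Step 5: Ties in |d|, so use the tie-corrected normal approximation.
        E[W] = n(n+1)/4 = 10*11/4 = 27.5.
        Tie groups: |d|=1 (t=4), |d|=7 (t=2); sum(t^3 - t) = 66.
        Var[W] = n(n+1)(2n+1)/24 - sum(t^3-t)/48 = 2310/24 - 66/48 = 94.875.
        z = (W - E[W]) / sqrt(Var[W]) = (17.5 - 27.5) / 9.7404 = -1.0267.
        Two-sided p = 2*Phi(z) = 0.304583.
Step 6: alpha = 0.1. fail to reject H0.

W+ = 17.5, W- = 37.5, W = min = 17.5, p = 0.304583, fail to reject H0.


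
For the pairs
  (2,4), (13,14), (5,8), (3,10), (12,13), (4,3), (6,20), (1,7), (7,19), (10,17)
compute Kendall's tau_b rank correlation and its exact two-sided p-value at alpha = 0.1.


Step 1: Enumerate the 45 unordered pairs (i,j) with i<j and classify each by sign(x_j-x_i) * sign(y_j-y_i).
  (1,2):dx=+11,dy=+10->C; (1,3):dx=+3,dy=+4->C; (1,4):dx=+1,dy=+6->C; (1,5):dx=+10,dy=+9->C
  (1,6):dx=+2,dy=-1->D; (1,7):dx=+4,dy=+16->C; (1,8):dx=-1,dy=+3->D; (1,9):dx=+5,dy=+15->C
  (1,10):dx=+8,dy=+13->C; (2,3):dx=-8,dy=-6->C; (2,4):dx=-10,dy=-4->C; (2,5):dx=-1,dy=-1->C
  (2,6):dx=-9,dy=-11->C; (2,7):dx=-7,dy=+6->D; (2,8):dx=-12,dy=-7->C; (2,9):dx=-6,dy=+5->D
  (2,10):dx=-3,dy=+3->D; (3,4):dx=-2,dy=+2->D; (3,5):dx=+7,dy=+5->C; (3,6):dx=-1,dy=-5->C
  (3,7):dx=+1,dy=+12->C; (3,8):dx=-4,dy=-1->C; (3,9):dx=+2,dy=+11->C; (3,10):dx=+5,dy=+9->C
  (4,5):dx=+9,dy=+3->C; (4,6):dx=+1,dy=-7->D; (4,7):dx=+3,dy=+10->C; (4,8):dx=-2,dy=-3->C
  (4,9):dx=+4,dy=+9->C; (4,10):dx=+7,dy=+7->C; (5,6):dx=-8,dy=-10->C; (5,7):dx=-6,dy=+7->D
  (5,8):dx=-11,dy=-6->C; (5,9):dx=-5,dy=+6->D; (5,10):dx=-2,dy=+4->D; (6,7):dx=+2,dy=+17->C
  (6,8):dx=-3,dy=+4->D; (6,9):dx=+3,dy=+16->C; (6,10):dx=+6,dy=+14->C; (7,8):dx=-5,dy=-13->C
  (7,9):dx=+1,dy=-1->D; (7,10):dx=+4,dy=-3->D; (8,9):dx=+6,dy=+12->C; (8,10):dx=+9,dy=+10->C
  (9,10):dx=+3,dy=-2->D
Step 2: C = 31, D = 14, total pairs = 45.
Step 3: tau = (C - D)/(n(n-1)/2) = (31 - 14)/45 = 0.377778.
Step 4: Exact two-sided p-value (enumerate n! = 3628800 permutations of y under H0): p = 0.155742.
Step 5: alpha = 0.1. fail to reject H0.

tau_b = 0.3778 (C=31, D=14), p = 0.155742, fail to reject H0.


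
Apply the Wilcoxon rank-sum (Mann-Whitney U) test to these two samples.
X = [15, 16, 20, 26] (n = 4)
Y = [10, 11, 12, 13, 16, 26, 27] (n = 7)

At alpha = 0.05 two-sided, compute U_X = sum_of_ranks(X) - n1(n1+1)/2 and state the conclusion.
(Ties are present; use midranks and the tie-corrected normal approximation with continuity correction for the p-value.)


Step 1: Combine and sort all 11 observations; assign midranks.
sorted (value, group): (10,Y), (11,Y), (12,Y), (13,Y), (15,X), (16,X), (16,Y), (20,X), (26,X), (26,Y), (27,Y)
ranks: 10->1, 11->2, 12->3, 13->4, 15->5, 16->6.5, 16->6.5, 20->8, 26->9.5, 26->9.5, 27->11
Step 2: Rank sum for X: R1 = 5 + 6.5 + 8 + 9.5 = 29.
Step 3: U_X = R1 - n1(n1+1)/2 = 29 - 4*5/2 = 29 - 10 = 19.
       U_Y = n1*n2 - U_X = 28 - 19 = 9.
Step 4: Ties are present, so use the tie-corrected normal approximation (with continuity correction) for the p-value.
Step 5: p-value = 0.392932; compare to alpha = 0.05. fail to reject H0.

U_X = 19, p = 0.392932, fail to reject H0 at alpha = 0.05.


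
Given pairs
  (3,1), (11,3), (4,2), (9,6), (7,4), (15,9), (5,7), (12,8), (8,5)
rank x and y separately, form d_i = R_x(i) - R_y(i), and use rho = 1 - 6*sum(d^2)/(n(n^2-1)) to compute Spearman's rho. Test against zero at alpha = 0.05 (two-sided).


Step 1: Rank x and y separately (midranks; no ties here).
rank(x): 3->1, 11->7, 4->2, 9->6, 7->4, 15->9, 5->3, 12->8, 8->5
rank(y): 1->1, 3->3, 2->2, 6->6, 4->4, 9->9, 7->7, 8->8, 5->5
Step 2: d_i = R_x(i) - R_y(i); compute d_i^2.
  (1-1)^2=0, (7-3)^2=16, (2-2)^2=0, (6-6)^2=0, (4-4)^2=0, (9-9)^2=0, (3-7)^2=16, (8-8)^2=0, (5-5)^2=0
sum(d^2) = 32.
Step 3: rho = 1 - 6*32 / (9*(9^2 - 1)) = 1 - 192/720 = 0.733333.
Step 4: Under H0, t = rho * sqrt((n-2)/(1-rho^2)) = 2.8538 ~ t(7).
Step 5: Two-sided p-value from the t-distribution with 7 df = 0.024554.
Step 6: alpha = 0.05. reject H0.

rho = 0.7333, p = 0.024554, reject H0 at alpha = 0.05.


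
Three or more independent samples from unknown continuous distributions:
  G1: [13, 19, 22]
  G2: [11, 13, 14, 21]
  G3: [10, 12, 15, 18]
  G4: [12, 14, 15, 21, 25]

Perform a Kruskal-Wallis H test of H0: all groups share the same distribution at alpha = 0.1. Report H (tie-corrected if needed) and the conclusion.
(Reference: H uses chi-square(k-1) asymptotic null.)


Step 1: Combine all N = 16 observations and assign midranks.
sorted (value, group, rank): (10,G3,1), (11,G2,2), (12,G3,3.5), (12,G4,3.5), (13,G1,5.5), (13,G2,5.5), (14,G2,7.5), (14,G4,7.5), (15,G3,9.5), (15,G4,9.5), (18,G3,11), (19,G1,12), (21,G2,13.5), (21,G4,13.5), (22,G1,15), (25,G4,16)
Step 2: Sum ranks within each group.
R_1 = 32.5 (n_1 = 3)
R_2 = 28.5 (n_2 = 4)
R_3 = 25 (n_3 = 4)
R_4 = 50 (n_4 = 5)
Step 3: H = 12/(N(N+1)) * sum(R_i^2/n_i) - 3(N+1)
     = 12/(16*17) * (32.5^2/3 + 28.5^2/4 + 25^2/4 + 50^2/5) - 3*17
     = 0.044118 * 1211.4 - 51
     = 2.443934.
Step 4: Ties present; correction factor C = 1 - 30/(16^3 - 16) = 0.992647. Corrected H = 2.443934 / 0.992647 = 2.462037.
Step 5: Under H0, H ~ chi^2(3); p-value = 0.482191.
Step 6: alpha = 0.1. fail to reject H0.

H = 2.4620, df = 3, p = 0.482191, fail to reject H0.


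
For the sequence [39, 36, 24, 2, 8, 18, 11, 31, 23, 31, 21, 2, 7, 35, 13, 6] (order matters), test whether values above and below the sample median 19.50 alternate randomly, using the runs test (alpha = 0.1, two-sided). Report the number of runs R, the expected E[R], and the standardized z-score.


Step 1: Compute median = 19.50; label A = above, B = below.
Labels in order: AAABBBBAAAABBABB  (n_A = 8, n_B = 8)
Step 2: Count runs R = 6.
Step 3: Under H0 (random ordering), E[R] = 2*n_A*n_B/(n_A+n_B) + 1 = 2*8*8/16 + 1 = 9.0000.
        Var[R] = 2*n_A*n_B*(2*n_A*n_B - n_A - n_B) / ((n_A+n_B)^2 * (n_A+n_B-1)) = 14336/3840 = 3.7333.
        SD[R] = 1.9322.
Step 4: Continuity-corrected z = (R + 0.5 - E[R]) / SD[R] = (6 + 0.5 - 9.0000) / 1.9322 = -1.2939.
Step 5: Two-sided p-value via normal approximation = 2*(1 - Phi(|z|)) = 0.195709.
Step 6: alpha = 0.1. fail to reject H0.

R = 6, z = -1.2939, p = 0.195709, fail to reject H0.


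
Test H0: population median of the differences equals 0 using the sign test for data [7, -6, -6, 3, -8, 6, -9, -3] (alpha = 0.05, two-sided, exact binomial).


Step 1: Discard zero differences. Original n = 8; n_eff = number of nonzero differences = 8.
Nonzero differences (with sign): +7, -6, -6, +3, -8, +6, -9, -3
Step 2: Count signs: positive = 3, negative = 5.
Step 3: Under H0: P(positive) = 0.5, so the number of positives S ~ Bin(8, 0.5).
Step 4: Two-sided exact p-value = sum of Bin(8,0.5) probabilities at or below the observed probability = 0.726562.
Step 5: alpha = 0.05. fail to reject H0.

n_eff = 8, pos = 3, neg = 5, p = 0.726562, fail to reject H0.


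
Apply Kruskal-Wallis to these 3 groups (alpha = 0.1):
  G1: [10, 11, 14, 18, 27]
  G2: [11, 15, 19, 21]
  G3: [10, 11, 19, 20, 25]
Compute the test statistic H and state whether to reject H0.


Step 1: Combine all N = 14 observations and assign midranks.
sorted (value, group, rank): (10,G1,1.5), (10,G3,1.5), (11,G1,4), (11,G2,4), (11,G3,4), (14,G1,6), (15,G2,7), (18,G1,8), (19,G2,9.5), (19,G3,9.5), (20,G3,11), (21,G2,12), (25,G3,13), (27,G1,14)
Step 2: Sum ranks within each group.
R_1 = 33.5 (n_1 = 5)
R_2 = 32.5 (n_2 = 4)
R_3 = 39 (n_3 = 5)
Step 3: H = 12/(N(N+1)) * sum(R_i^2/n_i) - 3(N+1)
     = 12/(14*15) * (33.5^2/5 + 32.5^2/4 + 39^2/5) - 3*15
     = 0.057143 * 792.712 - 45
     = 0.297857.
Step 4: Ties present; correction factor C = 1 - 36/(14^3 - 14) = 0.986813. Corrected H = 0.297857 / 0.986813 = 0.301837.
Step 5: Under H0, H ~ chi^2(2); p-value = 0.859918.
Step 6: alpha = 0.1. fail to reject H0.

H = 0.3018, df = 2, p = 0.859918, fail to reject H0.


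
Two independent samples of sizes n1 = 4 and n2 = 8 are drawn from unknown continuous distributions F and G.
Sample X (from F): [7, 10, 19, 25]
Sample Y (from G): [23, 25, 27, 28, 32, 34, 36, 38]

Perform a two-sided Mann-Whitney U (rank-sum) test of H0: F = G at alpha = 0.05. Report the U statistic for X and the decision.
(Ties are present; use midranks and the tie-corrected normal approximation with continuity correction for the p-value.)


Step 1: Combine and sort all 12 observations; assign midranks.
sorted (value, group): (7,X), (10,X), (19,X), (23,Y), (25,X), (25,Y), (27,Y), (28,Y), (32,Y), (34,Y), (36,Y), (38,Y)
ranks: 7->1, 10->2, 19->3, 23->4, 25->5.5, 25->5.5, 27->7, 28->8, 32->9, 34->10, 36->11, 38->12
Step 2: Rank sum for X: R1 = 1 + 2 + 3 + 5.5 = 11.5.
Step 3: U_X = R1 - n1(n1+1)/2 = 11.5 - 4*5/2 = 11.5 - 10 = 1.5.
       U_Y = n1*n2 - U_X = 32 - 1.5 = 30.5.
Step 4: Ties are present, so use the tie-corrected normal approximation (with continuity correction) for the p-value.
Step 5: p-value = 0.017221; compare to alpha = 0.05. reject H0.

U_X = 1.5, p = 0.017221, reject H0 at alpha = 0.05.


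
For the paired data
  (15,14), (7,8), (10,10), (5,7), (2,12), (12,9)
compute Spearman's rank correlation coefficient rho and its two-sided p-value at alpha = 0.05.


Step 1: Rank x and y separately (midranks; no ties here).
rank(x): 15->6, 7->3, 10->4, 5->2, 2->1, 12->5
rank(y): 14->6, 8->2, 10->4, 7->1, 12->5, 9->3
Step 2: d_i = R_x(i) - R_y(i); compute d_i^2.
  (6-6)^2=0, (3-2)^2=1, (4-4)^2=0, (2-1)^2=1, (1-5)^2=16, (5-3)^2=4
sum(d^2) = 22.
Step 3: rho = 1 - 6*22 / (6*(6^2 - 1)) = 1 - 132/210 = 0.371429.
Step 4: Under H0, t = rho * sqrt((n-2)/(1-rho^2)) = 0.8001 ~ t(4).
Step 5: Two-sided p-value from the t-distribution with 4 df = 0.468478.
Step 6: alpha = 0.05. fail to reject H0.

rho = 0.3714, p = 0.468478, fail to reject H0 at alpha = 0.05.


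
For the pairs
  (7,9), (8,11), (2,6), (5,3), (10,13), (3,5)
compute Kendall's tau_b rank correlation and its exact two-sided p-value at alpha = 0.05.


Step 1: Enumerate the 15 unordered pairs (i,j) with i<j and classify each by sign(x_j-x_i) * sign(y_j-y_i).
  (1,2):dx=+1,dy=+2->C; (1,3):dx=-5,dy=-3->C; (1,4):dx=-2,dy=-6->C; (1,5):dx=+3,dy=+4->C
  (1,6):dx=-4,dy=-4->C; (2,3):dx=-6,dy=-5->C; (2,4):dx=-3,dy=-8->C; (2,5):dx=+2,dy=+2->C
  (2,6):dx=-5,dy=-6->C; (3,4):dx=+3,dy=-3->D; (3,5):dx=+8,dy=+7->C; (3,6):dx=+1,dy=-1->D
  (4,5):dx=+5,dy=+10->C; (4,6):dx=-2,dy=+2->D; (5,6):dx=-7,dy=-8->C
Step 2: C = 12, D = 3, total pairs = 15.
Step 3: tau = (C - D)/(n(n-1)/2) = (12 - 3)/15 = 0.600000.
Step 4: Exact two-sided p-value (enumerate n! = 720 permutations of y under H0): p = 0.136111.
Step 5: alpha = 0.05. fail to reject H0.

tau_b = 0.6000 (C=12, D=3), p = 0.136111, fail to reject H0.


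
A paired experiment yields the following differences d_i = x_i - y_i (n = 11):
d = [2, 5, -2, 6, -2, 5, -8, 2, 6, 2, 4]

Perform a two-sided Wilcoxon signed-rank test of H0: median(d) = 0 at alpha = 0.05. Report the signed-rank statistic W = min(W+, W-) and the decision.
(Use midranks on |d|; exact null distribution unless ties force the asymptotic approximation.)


Step 1: Drop any zero differences (none here) and take |d_i|.
|d| = [2, 5, 2, 6, 2, 5, 8, 2, 6, 2, 4]
Step 2: Midrank |d_i| (ties get averaged ranks).
ranks: |2|->3, |5|->7.5, |2|->3, |6|->9.5, |2|->3, |5|->7.5, |8|->11, |2|->3, |6|->9.5, |2|->3, |4|->6
Step 3: Attach original signs; sum ranks with positive sign and with negative sign.
W+ = 3 + 7.5 + 9.5 + 7.5 + 3 + 9.5 + 3 + 6 = 49
W- = 3 + 3 + 11 = 17
(Check: W+ + W- = 66 should equal n(n+1)/2 = 66.)
Step 4: Test statistic W = min(W+, W-) = 17.
Step 5: Ties in |d|, so use the tie-corrected normal approximation.
        E[W] = n(n+1)/4 = 11*12/4 = 33.
        Tie groups: |d|=2 (t=5), |d|=5 (t=2), |d|=6 (t=2); sum(t^3 - t) = 132.
        Var[W] = n(n+1)(2n+1)/24 - sum(t^3-t)/48 = 3036/24 - 132/48 = 123.75.
        z = (W - E[W]) / sqrt(Var[W]) = (17 - 33) / 11.1243 = -1.4383.
        Two-sided p = 2*Phi(z) = 0.150351.
Step 6: alpha = 0.05. fail to reject H0.

W+ = 49, W- = 17, W = min = 17, p = 0.150351, fail to reject H0.


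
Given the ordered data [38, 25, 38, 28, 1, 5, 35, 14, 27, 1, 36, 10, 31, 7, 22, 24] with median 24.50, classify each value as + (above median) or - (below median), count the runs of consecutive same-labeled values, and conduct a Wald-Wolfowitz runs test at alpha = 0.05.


Step 1: Compute median = 24.50; label A = above, B = below.
Labels in order: AAAABBABABABABBB  (n_A = 8, n_B = 8)
Step 2: Count runs R = 10.
Step 3: Under H0 (random ordering), E[R] = 2*n_A*n_B/(n_A+n_B) + 1 = 2*8*8/16 + 1 = 9.0000.
        Var[R] = 2*n_A*n_B*(2*n_A*n_B - n_A - n_B) / ((n_A+n_B)^2 * (n_A+n_B-1)) = 14336/3840 = 3.7333.
        SD[R] = 1.9322.
Step 4: Continuity-corrected z = (R - 0.5 - E[R]) / SD[R] = (10 - 0.5 - 9.0000) / 1.9322 = 0.2588.
Step 5: Two-sided p-value via normal approximation = 2*(1 - Phi(|z|)) = 0.795809.
Step 6: alpha = 0.05. fail to reject H0.

R = 10, z = 0.2588, p = 0.795809, fail to reject H0.


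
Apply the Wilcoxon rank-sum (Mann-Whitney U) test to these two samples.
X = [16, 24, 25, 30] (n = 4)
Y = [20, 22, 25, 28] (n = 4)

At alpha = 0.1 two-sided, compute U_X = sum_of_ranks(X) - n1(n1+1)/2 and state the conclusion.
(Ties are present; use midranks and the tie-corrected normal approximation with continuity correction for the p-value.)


Step 1: Combine and sort all 8 observations; assign midranks.
sorted (value, group): (16,X), (20,Y), (22,Y), (24,X), (25,X), (25,Y), (28,Y), (30,X)
ranks: 16->1, 20->2, 22->3, 24->4, 25->5.5, 25->5.5, 28->7, 30->8
Step 2: Rank sum for X: R1 = 1 + 4 + 5.5 + 8 = 18.5.
Step 3: U_X = R1 - n1(n1+1)/2 = 18.5 - 4*5/2 = 18.5 - 10 = 8.5.
       U_Y = n1*n2 - U_X = 16 - 8.5 = 7.5.
Step 4: Ties are present, so use the tie-corrected normal approximation (with continuity correction) for the p-value.
Step 5: p-value = 1.000000; compare to alpha = 0.1. fail to reject H0.

U_X = 8.5, p = 1.000000, fail to reject H0 at alpha = 0.1.


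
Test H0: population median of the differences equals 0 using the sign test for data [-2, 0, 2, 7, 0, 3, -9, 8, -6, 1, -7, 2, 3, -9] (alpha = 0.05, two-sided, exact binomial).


Step 1: Discard zero differences. Original n = 14; n_eff = number of nonzero differences = 12.
Nonzero differences (with sign): -2, +2, +7, +3, -9, +8, -6, +1, -7, +2, +3, -9
Step 2: Count signs: positive = 7, negative = 5.
Step 3: Under H0: P(positive) = 0.5, so the number of positives S ~ Bin(12, 0.5).
Step 4: Two-sided exact p-value = sum of Bin(12,0.5) probabilities at or below the observed probability = 0.774414.
Step 5: alpha = 0.05. fail to reject H0.

n_eff = 12, pos = 7, neg = 5, p = 0.774414, fail to reject H0.


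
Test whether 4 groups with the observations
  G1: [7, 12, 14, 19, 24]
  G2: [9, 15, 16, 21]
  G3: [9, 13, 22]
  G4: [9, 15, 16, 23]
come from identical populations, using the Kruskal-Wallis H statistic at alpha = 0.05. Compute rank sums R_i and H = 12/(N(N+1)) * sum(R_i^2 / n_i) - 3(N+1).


Step 1: Combine all N = 16 observations and assign midranks.
sorted (value, group, rank): (7,G1,1), (9,G2,3), (9,G3,3), (9,G4,3), (12,G1,5), (13,G3,6), (14,G1,7), (15,G2,8.5), (15,G4,8.5), (16,G2,10.5), (16,G4,10.5), (19,G1,12), (21,G2,13), (22,G3,14), (23,G4,15), (24,G1,16)
Step 2: Sum ranks within each group.
R_1 = 41 (n_1 = 5)
R_2 = 35 (n_2 = 4)
R_3 = 23 (n_3 = 3)
R_4 = 37 (n_4 = 4)
Step 3: H = 12/(N(N+1)) * sum(R_i^2/n_i) - 3(N+1)
     = 12/(16*17) * (41^2/5 + 35^2/4 + 23^2/3 + 37^2/4) - 3*17
     = 0.044118 * 1161.03 - 51
     = 0.222059.
Step 4: Ties present; correction factor C = 1 - 36/(16^3 - 16) = 0.991176. Corrected H = 0.222059 / 0.991176 = 0.224036.
Step 5: Under H0, H ~ chi^2(3); p-value = 0.973619.
Step 6: alpha = 0.05. fail to reject H0.

H = 0.2240, df = 3, p = 0.973619, fail to reject H0.


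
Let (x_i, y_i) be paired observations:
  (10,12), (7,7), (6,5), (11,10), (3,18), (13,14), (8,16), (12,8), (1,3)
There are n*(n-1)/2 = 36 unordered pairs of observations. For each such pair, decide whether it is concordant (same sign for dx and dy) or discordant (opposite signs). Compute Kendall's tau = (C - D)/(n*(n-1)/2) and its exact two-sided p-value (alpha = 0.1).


Step 1: Enumerate the 36 unordered pairs (i,j) with i<j and classify each by sign(x_j-x_i) * sign(y_j-y_i).
  (1,2):dx=-3,dy=-5->C; (1,3):dx=-4,dy=-7->C; (1,4):dx=+1,dy=-2->D; (1,5):dx=-7,dy=+6->D
  (1,6):dx=+3,dy=+2->C; (1,7):dx=-2,dy=+4->D; (1,8):dx=+2,dy=-4->D; (1,9):dx=-9,dy=-9->C
  (2,3):dx=-1,dy=-2->C; (2,4):dx=+4,dy=+3->C; (2,5):dx=-4,dy=+11->D; (2,6):dx=+6,dy=+7->C
  (2,7):dx=+1,dy=+9->C; (2,8):dx=+5,dy=+1->C; (2,9):dx=-6,dy=-4->C; (3,4):dx=+5,dy=+5->C
  (3,5):dx=-3,dy=+13->D; (3,6):dx=+7,dy=+9->C; (3,7):dx=+2,dy=+11->C; (3,8):dx=+6,dy=+3->C
  (3,9):dx=-5,dy=-2->C; (4,5):dx=-8,dy=+8->D; (4,6):dx=+2,dy=+4->C; (4,7):dx=-3,dy=+6->D
  (4,8):dx=+1,dy=-2->D; (4,9):dx=-10,dy=-7->C; (5,6):dx=+10,dy=-4->D; (5,7):dx=+5,dy=-2->D
  (5,8):dx=+9,dy=-10->D; (5,9):dx=-2,dy=-15->C; (6,7):dx=-5,dy=+2->D; (6,8):dx=-1,dy=-6->C
  (6,9):dx=-12,dy=-11->C; (7,8):dx=+4,dy=-8->D; (7,9):dx=-7,dy=-13->C; (8,9):dx=-11,dy=-5->C
Step 2: C = 22, D = 14, total pairs = 36.
Step 3: tau = (C - D)/(n(n-1)/2) = (22 - 14)/36 = 0.222222.
Step 4: Exact two-sided p-value (enumerate n! = 362880 permutations of y under H0): p = 0.476709.
Step 5: alpha = 0.1. fail to reject H0.

tau_b = 0.2222 (C=22, D=14), p = 0.476709, fail to reject H0.
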